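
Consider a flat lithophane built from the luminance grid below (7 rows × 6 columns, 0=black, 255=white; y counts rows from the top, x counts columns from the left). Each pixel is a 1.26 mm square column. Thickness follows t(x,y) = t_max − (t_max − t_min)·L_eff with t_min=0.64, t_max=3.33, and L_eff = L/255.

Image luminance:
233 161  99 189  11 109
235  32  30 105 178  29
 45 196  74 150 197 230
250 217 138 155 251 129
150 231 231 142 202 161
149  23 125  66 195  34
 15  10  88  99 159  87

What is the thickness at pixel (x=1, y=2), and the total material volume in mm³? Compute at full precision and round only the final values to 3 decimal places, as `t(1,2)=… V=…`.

t(1,2)=1.262 V=128.088

span = t_max - t_min = 3.33 - 0.64 = 2.690
L(1,2) = 196, L_eff = 196/255 = 0.768627
t(1,2) = 3.33 - 2.690·0.768627 = 1.262
Σt over all 7·6 pixels = 80.68
V = pitch²·Σt = 1.26²·80.68 = 128.088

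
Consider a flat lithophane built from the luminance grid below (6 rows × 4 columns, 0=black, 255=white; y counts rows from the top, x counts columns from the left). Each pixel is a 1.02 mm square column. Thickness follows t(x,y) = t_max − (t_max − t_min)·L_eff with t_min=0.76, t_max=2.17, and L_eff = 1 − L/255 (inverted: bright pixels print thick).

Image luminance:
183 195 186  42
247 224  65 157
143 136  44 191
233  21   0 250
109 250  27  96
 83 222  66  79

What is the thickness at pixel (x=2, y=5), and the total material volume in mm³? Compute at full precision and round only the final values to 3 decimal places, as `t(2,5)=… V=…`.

span = t_max - t_min = 2.17 - 0.76 = 1.410
L(2,5) = 66, L_eff = 1 - 66/255 = 0.741176 (inverted)
t(2,5) = 2.17 - 1.410·0.741176 = 1.125
Σt over all 6·4 pixels = 307743/8500 ≈ 36.2050588
V = pitch²·Σt = 1.02²·307743/8500 = 37.668

t(2,5)=1.125 V=37.668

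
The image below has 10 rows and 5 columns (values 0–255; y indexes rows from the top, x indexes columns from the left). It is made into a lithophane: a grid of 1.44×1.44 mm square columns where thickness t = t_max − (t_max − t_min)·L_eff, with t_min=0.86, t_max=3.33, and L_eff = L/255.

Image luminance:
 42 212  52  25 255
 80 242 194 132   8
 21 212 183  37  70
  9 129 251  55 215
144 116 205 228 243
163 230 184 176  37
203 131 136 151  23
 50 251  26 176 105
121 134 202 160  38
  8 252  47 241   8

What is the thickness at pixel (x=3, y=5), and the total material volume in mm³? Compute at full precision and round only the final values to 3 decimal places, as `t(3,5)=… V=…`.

t(3,5)=1.625 V=212.429

span = t_max - t_min = 3.33 - 0.86 = 2.470
L(3,5) = 176, L_eff = 176/255 = 0.690196
t(3,5) = 3.33 - 2.470·0.690196 = 1.625
Σt over all 10·5 pixels = 153667/1500 ≈ 102.4446667
V = pitch²·Σt = 1.44²·153667/1500 = 212.429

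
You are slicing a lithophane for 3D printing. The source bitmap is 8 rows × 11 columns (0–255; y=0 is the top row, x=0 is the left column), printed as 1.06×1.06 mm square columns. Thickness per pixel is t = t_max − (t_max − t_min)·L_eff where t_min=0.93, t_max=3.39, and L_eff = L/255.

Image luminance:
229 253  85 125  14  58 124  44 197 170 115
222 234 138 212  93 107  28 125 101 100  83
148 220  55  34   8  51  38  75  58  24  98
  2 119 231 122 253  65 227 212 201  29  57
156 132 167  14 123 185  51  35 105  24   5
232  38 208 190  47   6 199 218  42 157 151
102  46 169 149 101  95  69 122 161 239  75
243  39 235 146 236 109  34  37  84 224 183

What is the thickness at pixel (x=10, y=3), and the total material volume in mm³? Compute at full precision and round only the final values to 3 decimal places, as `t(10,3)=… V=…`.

t(10,3)=2.840 V=220.652

span = t_max - t_min = 3.39 - 0.93 = 2.460
L(10,3) = 57, L_eff = 57/255 = 0.223529
t(10,3) = 3.39 - 2.460·0.223529 = 2.840
Σt over all 8·11 pixels = 834613/4250 ≈ 196.3795294
V = pitch²·Σt = 1.06²·834613/4250 = 220.652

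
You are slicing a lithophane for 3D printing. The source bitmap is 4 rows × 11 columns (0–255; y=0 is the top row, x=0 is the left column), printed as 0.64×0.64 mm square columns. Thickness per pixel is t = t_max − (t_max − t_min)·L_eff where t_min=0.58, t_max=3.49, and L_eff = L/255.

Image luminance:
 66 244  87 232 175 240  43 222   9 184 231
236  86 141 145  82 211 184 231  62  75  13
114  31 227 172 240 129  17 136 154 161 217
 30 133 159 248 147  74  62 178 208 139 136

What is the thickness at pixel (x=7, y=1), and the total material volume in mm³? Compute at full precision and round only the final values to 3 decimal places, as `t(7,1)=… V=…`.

span = t_max - t_min = 3.49 - 0.58 = 2.910
L(7,1) = 231, L_eff = 231/255 = 0.905882
t(7,1) = 3.49 - 2.910·0.905882 = 0.854
Σt over all 4·11 pixels = 693093/8500 ≈ 81.5403529
V = pitch²·Σt = 0.64²·693093/8500 = 33.399

t(7,1)=0.854 V=33.399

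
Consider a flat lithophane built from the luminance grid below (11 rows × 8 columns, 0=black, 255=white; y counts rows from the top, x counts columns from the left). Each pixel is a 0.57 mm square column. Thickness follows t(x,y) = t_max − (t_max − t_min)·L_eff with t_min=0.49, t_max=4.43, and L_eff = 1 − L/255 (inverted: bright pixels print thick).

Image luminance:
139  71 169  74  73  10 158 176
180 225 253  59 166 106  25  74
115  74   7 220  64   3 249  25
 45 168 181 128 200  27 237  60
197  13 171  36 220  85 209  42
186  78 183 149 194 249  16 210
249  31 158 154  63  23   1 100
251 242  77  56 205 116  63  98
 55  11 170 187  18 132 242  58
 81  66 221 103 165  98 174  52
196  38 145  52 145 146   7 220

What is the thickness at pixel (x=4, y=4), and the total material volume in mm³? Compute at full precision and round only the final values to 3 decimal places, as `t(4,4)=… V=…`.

span = t_max - t_min = 4.43 - 0.49 = 3.940
L(4,4) = 220, L_eff = 1 - 220/255 = 0.137255 (inverted)
t(4,4) = 4.43 - 3.940·0.137255 = 3.889
Σt over all 11·8 pixels = 441896/2125 ≈ 207.9510588
V = pitch²·Σt = 0.57²·441896/2125 = 67.563

t(4,4)=3.889 V=67.563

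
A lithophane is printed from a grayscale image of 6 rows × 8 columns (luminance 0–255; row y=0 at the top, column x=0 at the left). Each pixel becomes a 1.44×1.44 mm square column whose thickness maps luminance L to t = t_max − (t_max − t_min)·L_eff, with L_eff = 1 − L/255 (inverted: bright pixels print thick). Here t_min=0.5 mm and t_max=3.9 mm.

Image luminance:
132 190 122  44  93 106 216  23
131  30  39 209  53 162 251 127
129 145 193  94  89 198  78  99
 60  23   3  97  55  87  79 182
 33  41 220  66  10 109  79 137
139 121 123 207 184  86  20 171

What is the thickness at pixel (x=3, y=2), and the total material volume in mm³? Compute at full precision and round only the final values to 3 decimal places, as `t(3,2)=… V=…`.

t(3,2)=1.753 V=195.886

span = t_max - t_min = 3.9 - 0.5 = 3.400
L(3,2) = 94, L_eff = 1 - 94/255 = 0.631373 (inverted)
t(3,2) = 3.9 - 3.400·0.631373 = 1.753
Σt over all 6·8 pixels = 1417/15 ≈ 94.4666667
V = pitch²·Σt = 1.44²·1417/15 = 195.886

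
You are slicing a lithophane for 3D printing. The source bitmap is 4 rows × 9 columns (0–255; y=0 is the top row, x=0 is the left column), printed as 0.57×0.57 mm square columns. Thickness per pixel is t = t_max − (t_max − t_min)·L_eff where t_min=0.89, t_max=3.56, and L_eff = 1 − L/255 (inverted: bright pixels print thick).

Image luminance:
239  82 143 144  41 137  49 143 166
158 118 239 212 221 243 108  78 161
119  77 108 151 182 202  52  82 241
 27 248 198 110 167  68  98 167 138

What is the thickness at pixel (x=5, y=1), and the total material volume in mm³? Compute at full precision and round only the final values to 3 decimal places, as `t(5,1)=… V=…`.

t(5,1)=3.434 V=27.817

span = t_max - t_min = 3.56 - 0.89 = 2.670
L(5,1) = 243, L_eff = 1 - 243/255 = 0.047059 (inverted)
t(5,1) = 3.56 - 2.670·0.047059 = 3.434
Σt over all 4·9 pixels = 85.618
V = pitch²·Σt = 0.57²·85.618 = 27.817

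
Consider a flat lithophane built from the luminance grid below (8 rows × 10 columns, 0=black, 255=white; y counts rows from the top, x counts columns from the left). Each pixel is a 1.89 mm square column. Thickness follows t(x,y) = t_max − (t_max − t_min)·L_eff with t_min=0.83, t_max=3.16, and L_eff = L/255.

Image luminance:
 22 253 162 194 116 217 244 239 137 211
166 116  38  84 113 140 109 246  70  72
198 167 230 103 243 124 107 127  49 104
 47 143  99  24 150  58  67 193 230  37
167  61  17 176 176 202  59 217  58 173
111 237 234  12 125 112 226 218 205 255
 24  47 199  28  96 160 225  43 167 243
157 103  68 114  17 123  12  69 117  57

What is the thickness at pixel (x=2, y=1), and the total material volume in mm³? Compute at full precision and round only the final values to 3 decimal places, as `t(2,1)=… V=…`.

t(2,1)=2.813 V=558.390

span = t_max - t_min = 3.16 - 0.83 = 2.330
L(2,1) = 38, L_eff = 38/255 = 0.149020
t(2,1) = 3.16 - 2.330·0.149020 = 2.813
Σt over all 8·10 pixels = 3986153/25500 ≈ 156.3197255
V = pitch²·Σt = 1.89²·3986153/25500 = 558.390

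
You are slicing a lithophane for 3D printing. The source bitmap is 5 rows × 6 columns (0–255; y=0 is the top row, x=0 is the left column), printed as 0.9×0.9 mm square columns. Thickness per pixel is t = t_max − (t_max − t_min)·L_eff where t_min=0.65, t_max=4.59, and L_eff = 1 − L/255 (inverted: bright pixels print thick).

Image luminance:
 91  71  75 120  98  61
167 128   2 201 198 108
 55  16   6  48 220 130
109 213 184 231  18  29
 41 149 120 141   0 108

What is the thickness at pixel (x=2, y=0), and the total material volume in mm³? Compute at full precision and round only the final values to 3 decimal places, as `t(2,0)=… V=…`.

t(2,0)=1.809 V=55.068

span = t_max - t_min = 4.59 - 0.65 = 3.940
L(2,0) = 75, L_eff = 1 - 75/255 = 0.705882 (inverted)
t(2,0) = 4.59 - 3.940·0.705882 = 1.809
Σt over all 5·6 pixels = 288937/4250 ≈ 67.9851765
V = pitch²·Σt = 0.9²·288937/4250 = 55.068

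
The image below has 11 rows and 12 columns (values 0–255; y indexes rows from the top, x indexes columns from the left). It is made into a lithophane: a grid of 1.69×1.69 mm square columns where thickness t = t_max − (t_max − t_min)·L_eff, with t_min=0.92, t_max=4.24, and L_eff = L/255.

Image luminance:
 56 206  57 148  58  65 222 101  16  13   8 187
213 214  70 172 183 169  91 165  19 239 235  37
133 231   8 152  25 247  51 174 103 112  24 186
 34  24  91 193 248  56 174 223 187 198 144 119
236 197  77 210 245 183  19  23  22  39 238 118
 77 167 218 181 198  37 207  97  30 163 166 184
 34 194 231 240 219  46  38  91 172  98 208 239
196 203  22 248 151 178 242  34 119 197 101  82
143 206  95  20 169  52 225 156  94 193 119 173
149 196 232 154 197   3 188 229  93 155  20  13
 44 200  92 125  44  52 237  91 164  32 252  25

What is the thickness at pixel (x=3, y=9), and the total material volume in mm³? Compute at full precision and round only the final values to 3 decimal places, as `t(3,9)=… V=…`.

span = t_max - t_min = 4.24 - 0.92 = 3.320
L(3,9) = 154, L_eff = 154/255 = 0.603922
t(3,9) = 4.24 - 3.320·0.603922 = 2.235
Σt over all 11·12 pixels = 701612/2125 ≈ 330.1703529
V = pitch²·Σt = 1.69²·701612/2125 = 943.000

t(3,9)=2.235 V=943.000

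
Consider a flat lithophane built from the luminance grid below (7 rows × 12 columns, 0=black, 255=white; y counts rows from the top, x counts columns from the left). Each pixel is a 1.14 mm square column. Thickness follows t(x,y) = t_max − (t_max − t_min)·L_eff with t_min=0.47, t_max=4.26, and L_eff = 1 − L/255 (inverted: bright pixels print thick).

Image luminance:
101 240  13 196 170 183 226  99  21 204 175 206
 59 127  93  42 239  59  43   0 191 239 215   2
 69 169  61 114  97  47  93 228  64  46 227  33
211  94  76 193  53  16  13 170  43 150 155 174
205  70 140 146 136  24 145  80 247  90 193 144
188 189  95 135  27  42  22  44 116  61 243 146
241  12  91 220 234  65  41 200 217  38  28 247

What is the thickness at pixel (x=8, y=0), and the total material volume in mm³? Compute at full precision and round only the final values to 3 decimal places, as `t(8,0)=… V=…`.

t(8,0)=0.782 V=250.278

span = t_max - t_min = 4.26 - 0.47 = 3.790
L(8,0) = 21, L_eff = 1 - 21/255 = 0.917647 (inverted)
t(8,0) = 4.26 - 3.790·0.917647 = 0.782
Σt over all 7·12 pixels = 4910819/25500 ≈ 192.5811373
V = pitch²·Σt = 1.14²·4910819/25500 = 250.278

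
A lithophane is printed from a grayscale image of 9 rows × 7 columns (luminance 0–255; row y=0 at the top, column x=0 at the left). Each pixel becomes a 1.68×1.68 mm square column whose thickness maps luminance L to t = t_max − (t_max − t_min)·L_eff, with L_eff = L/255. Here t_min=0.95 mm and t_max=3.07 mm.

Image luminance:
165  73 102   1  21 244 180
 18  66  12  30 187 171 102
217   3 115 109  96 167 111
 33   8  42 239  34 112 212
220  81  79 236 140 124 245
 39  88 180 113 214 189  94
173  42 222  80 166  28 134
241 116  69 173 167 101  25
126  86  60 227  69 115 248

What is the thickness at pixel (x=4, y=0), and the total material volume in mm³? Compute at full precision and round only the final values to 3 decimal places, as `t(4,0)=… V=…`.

t(4,0)=2.895 V=368.018

span = t_max - t_min = 3.07 - 0.95 = 2.120
L(4,0) = 21, L_eff = 21/255 = 0.082353
t(4,0) = 3.07 - 2.120·0.082353 = 2.895
Σt over all 9·7 pixels = 664999/5100 ≈ 130.3919608
V = pitch²·Σt = 1.68²·664999/5100 = 368.018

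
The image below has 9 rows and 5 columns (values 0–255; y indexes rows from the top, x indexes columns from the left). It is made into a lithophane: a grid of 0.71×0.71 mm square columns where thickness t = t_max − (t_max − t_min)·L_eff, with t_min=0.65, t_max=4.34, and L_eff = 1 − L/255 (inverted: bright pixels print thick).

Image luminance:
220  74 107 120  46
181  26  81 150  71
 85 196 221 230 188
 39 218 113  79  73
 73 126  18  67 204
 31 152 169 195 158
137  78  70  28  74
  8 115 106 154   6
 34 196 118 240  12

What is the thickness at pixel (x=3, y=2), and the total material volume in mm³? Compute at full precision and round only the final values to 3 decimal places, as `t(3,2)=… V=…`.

t(3,2)=3.978 V=51.853

span = t_max - t_min = 4.34 - 0.65 = 3.690
L(3,2) = 230, L_eff = 1 - 230/255 = 0.098039 (inverted)
t(3,2) = 4.34 - 3.690·0.098039 = 3.978
Σt over all 9·5 pixels = 437163/4250 ≈ 102.8618824
V = pitch²·Σt = 0.71²·437163/4250 = 51.853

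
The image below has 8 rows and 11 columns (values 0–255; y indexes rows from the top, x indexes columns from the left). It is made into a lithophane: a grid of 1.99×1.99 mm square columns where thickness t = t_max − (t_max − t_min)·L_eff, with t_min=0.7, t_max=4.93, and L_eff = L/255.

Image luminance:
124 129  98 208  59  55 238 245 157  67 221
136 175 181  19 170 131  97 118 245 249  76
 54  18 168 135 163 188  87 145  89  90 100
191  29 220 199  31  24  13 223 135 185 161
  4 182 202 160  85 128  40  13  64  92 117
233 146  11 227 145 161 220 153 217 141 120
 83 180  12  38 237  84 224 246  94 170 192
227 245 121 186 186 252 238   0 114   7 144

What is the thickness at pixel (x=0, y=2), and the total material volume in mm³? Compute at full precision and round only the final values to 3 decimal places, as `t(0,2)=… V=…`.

t(0,2)=4.034 V=930.611

span = t_max - t_min = 4.93 - 0.7 = 4.230
L(0,2) = 54, L_eff = 54/255 = 0.211765
t(0,2) = 4.93 - 4.230·0.211765 = 4.034
Σt over all 8·11 pixels = 1997473/8500 ≈ 234.9968235
V = pitch²·Σt = 1.99²·1997473/8500 = 930.611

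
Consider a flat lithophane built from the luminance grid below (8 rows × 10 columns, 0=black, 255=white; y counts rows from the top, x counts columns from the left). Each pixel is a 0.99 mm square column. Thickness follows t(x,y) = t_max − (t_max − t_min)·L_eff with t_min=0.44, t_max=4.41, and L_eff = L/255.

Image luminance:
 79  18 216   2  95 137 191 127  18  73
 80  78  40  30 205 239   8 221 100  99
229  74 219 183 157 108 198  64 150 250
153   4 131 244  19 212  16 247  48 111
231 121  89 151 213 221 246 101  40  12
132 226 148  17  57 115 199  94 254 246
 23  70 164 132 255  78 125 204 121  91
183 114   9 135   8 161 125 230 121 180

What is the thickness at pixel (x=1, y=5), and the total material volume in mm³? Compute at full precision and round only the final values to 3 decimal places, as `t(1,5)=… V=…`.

t(1,5)=0.891 V=188.385

span = t_max - t_min = 4.41 - 0.44 = 3.970
L(1,5) = 226, L_eff = 226/255 = 0.886275
t(1,5) = 4.41 - 3.970·0.886275 = 0.891
Σt over all 8·10 pixels = 980269/5100 ≈ 192.2096078
V = pitch²·Σt = 0.99²·980269/5100 = 188.385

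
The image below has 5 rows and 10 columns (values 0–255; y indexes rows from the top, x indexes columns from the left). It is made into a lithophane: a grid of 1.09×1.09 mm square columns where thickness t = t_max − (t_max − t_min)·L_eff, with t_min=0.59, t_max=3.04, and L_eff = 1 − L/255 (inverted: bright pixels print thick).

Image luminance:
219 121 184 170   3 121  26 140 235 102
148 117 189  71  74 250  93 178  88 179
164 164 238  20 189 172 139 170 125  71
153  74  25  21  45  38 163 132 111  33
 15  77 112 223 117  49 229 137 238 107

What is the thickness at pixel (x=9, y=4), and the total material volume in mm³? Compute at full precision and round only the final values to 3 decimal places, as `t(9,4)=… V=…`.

span = t_max - t_min = 3.04 - 0.59 = 2.450
L(9,4) = 107, L_eff = 1 - 107/255 = 0.580392 (inverted)
t(9,4) = 3.04 - 2.450·0.580392 = 1.618
Σt over all 5·10 pixels = 457141/5100 ≈ 89.6354902
V = pitch²·Σt = 1.09²·457141/5100 = 106.496

t(9,4)=1.618 V=106.496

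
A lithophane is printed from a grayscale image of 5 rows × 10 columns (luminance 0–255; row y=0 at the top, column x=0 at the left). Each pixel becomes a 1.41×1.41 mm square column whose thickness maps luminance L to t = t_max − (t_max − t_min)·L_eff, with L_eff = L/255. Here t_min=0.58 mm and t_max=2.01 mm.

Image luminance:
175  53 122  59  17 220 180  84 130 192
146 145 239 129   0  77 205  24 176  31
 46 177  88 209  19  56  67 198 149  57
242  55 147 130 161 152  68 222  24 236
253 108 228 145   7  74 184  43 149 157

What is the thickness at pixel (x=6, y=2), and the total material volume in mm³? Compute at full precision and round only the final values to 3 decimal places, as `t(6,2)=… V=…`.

span = t_max - t_min = 2.01 - 0.58 = 1.430
L(6,2) = 67, L_eff = 67/255 = 0.262745
t(6,2) = 2.01 - 1.430·0.262745 = 1.634
Σt over all 5·10 pixels = 111219/1700 ≈ 65.4229412
V = pitch²·Σt = 1.41²·111219/1700 = 130.067

t(6,2)=1.634 V=130.067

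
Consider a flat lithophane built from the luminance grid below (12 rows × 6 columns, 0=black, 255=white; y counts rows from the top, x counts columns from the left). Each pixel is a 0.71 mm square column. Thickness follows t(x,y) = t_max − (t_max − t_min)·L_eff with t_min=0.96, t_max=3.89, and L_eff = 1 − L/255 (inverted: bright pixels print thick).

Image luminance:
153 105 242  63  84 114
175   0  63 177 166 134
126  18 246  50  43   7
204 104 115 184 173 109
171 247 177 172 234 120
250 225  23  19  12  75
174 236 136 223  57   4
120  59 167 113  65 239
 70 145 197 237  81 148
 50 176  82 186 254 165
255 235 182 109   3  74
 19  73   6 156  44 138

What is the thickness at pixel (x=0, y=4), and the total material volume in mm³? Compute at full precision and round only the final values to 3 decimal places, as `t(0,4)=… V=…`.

span = t_max - t_min = 3.89 - 0.96 = 2.930
L(0,4) = 171, L_eff = 1 - 171/255 = 0.329412 (inverted)
t(0,4) = 3.89 - 2.930·0.329412 = 2.925
Σt over all 12·6 pixels = 745859/4250 ≈ 175.4962353
V = pitch²·Σt = 0.71²·745859/4250 = 88.468

t(0,4)=2.925 V=88.468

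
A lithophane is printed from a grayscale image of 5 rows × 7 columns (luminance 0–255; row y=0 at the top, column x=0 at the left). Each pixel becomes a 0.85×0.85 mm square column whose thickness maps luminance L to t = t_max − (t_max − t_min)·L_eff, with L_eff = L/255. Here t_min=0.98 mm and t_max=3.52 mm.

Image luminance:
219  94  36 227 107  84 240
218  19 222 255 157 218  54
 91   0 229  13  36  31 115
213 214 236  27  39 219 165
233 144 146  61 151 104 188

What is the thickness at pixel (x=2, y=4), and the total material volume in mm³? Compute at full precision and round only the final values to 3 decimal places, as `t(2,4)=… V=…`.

t(2,4)=2.066 V=54.432

span = t_max - t_min = 3.52 - 0.98 = 2.540
L(2,4) = 146, L_eff = 146/255 = 0.572549
t(2,4) = 3.52 - 2.540·0.572549 = 2.066
Σt over all 5·7 pixels = 192113/2550 ≈ 75.3384314
V = pitch²·Σt = 0.85²·192113/2550 = 54.432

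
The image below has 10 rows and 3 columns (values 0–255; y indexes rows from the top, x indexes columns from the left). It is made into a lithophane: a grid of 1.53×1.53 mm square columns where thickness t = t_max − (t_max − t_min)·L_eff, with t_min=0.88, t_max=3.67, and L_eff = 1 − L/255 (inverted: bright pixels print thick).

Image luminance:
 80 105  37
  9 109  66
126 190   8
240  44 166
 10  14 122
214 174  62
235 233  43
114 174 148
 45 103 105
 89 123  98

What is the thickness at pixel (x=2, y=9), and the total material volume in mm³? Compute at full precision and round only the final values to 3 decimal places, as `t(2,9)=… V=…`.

t(2,9)=1.952 V=145.961

span = t_max - t_min = 3.67 - 0.88 = 2.790
L(2,9) = 98, L_eff = 1 - 98/255 = 0.615686 (inverted)
t(2,9) = 3.67 - 2.790·0.615686 = 1.952
Σt over all 10·3 pixels = 264999/4250 ≈ 62.3527059
V = pitch²·Σt = 1.53²·264999/4250 = 145.961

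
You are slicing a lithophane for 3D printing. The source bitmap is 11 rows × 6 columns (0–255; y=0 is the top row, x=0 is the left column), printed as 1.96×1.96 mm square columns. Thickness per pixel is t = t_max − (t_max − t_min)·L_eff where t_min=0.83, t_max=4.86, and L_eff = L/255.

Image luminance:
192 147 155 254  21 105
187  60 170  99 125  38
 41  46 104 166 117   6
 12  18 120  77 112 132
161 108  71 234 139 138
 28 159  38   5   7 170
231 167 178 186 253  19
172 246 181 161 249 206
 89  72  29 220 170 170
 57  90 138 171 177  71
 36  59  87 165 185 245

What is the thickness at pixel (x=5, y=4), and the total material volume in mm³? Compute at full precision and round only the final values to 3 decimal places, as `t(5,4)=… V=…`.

t(5,4)=2.679 V=731.840

span = t_max - t_min = 4.86 - 0.83 = 4.030
L(5,4) = 138, L_eff = 138/255 = 0.541176
t(5,4) = 4.86 - 4.030·0.541176 = 2.679
Σt over all 11·6 pixels = 2428927/12750 ≈ 190.5040784
V = pitch²·Σt = 1.96²·2428927/12750 = 731.840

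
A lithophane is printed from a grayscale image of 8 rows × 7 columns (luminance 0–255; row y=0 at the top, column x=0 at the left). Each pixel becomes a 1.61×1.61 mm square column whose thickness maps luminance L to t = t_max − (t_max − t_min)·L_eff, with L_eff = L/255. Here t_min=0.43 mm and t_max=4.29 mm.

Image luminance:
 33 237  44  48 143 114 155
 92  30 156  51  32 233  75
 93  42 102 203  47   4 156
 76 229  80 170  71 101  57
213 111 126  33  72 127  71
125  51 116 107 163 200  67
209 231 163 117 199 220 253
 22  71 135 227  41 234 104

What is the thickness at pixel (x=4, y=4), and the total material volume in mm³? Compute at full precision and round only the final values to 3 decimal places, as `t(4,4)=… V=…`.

t(4,4)=3.200 V=360.543

span = t_max - t_min = 4.29 - 0.43 = 3.860
L(4,4) = 72, L_eff = 72/255 = 0.282353
t(4,4) = 4.29 - 3.860·0.282353 = 3.200
Σt over all 8·7 pixels = 886717/6375 ≈ 139.0928627
V = pitch²·Σt = 1.61²·886717/6375 = 360.543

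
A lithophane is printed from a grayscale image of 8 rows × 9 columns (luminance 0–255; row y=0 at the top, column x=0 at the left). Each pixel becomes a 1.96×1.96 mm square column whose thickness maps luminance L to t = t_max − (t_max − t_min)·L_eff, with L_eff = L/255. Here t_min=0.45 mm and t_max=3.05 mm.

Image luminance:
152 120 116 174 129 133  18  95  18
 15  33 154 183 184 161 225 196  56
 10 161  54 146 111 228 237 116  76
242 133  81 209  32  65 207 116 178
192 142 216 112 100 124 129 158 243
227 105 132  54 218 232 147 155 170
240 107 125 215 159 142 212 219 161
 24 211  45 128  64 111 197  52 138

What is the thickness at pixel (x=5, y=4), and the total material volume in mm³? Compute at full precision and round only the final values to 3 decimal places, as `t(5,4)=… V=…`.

span = t_max - t_min = 3.05 - 0.45 = 2.600
L(5,4) = 124, L_eff = 124/255 = 0.486275
t(5,4) = 3.05 - 2.600·0.486275 = 1.786
Σt over all 8·9 pixels = 30076/255 ≈ 117.9450980
V = pitch²·Σt = 1.96²·30076/255 = 453.098

t(5,4)=1.786 V=453.098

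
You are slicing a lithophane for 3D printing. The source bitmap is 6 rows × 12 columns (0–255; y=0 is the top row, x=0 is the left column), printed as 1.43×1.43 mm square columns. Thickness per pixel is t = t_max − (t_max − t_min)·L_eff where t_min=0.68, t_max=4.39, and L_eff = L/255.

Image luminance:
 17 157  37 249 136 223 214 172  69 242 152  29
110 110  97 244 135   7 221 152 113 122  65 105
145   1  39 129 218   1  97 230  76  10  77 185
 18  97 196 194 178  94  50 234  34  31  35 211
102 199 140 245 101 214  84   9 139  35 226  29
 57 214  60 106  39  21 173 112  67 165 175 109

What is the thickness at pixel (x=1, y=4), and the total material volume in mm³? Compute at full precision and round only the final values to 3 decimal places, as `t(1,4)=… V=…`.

span = t_max - t_min = 4.39 - 0.68 = 3.710
L(1,4) = 199, L_eff = 199/255 = 0.780392
t(1,4) = 4.39 - 3.710·0.780392 = 1.495
Σt over all 6·12 pixels = 4877231/25500 ≈ 191.2639608
V = pitch²·Σt = 1.43²·4877231/25500 = 391.116

t(1,4)=1.495 V=391.116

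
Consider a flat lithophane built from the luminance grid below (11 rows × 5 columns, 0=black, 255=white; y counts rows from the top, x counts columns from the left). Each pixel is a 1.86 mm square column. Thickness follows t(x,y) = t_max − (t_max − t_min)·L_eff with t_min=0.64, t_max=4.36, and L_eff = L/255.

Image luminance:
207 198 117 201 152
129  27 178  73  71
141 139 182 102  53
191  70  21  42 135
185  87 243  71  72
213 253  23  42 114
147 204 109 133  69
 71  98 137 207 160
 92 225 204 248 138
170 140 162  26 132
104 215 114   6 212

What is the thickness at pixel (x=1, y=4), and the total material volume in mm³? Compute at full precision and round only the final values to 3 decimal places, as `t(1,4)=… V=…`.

t(1,4)=3.091 V=463.456

span = t_max - t_min = 4.36 - 0.64 = 3.720
L(1,4) = 87, L_eff = 87/255 = 0.341176
t(1,4) = 4.36 - 3.720·0.341176 = 3.091
Σt over all 11·5 pixels = 56934/425 ≈ 133.9623529
V = pitch²·Σt = 1.86²·56934/425 = 463.456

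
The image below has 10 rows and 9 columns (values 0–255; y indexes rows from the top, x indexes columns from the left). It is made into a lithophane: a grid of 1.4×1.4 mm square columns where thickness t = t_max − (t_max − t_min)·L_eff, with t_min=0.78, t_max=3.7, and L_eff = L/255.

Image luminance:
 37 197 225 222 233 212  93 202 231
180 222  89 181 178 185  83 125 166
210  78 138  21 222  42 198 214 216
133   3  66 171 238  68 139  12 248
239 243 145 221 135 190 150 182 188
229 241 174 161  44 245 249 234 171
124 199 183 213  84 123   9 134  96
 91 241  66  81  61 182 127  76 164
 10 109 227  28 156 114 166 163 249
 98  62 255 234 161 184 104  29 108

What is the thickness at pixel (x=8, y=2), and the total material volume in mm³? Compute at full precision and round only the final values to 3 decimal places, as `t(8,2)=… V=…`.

t(8,2)=1.227 V=346.769

span = t_max - t_min = 3.7 - 0.78 = 2.920
L(8,2) = 216, L_eff = 216/255 = 0.847059
t(8,2) = 3.7 - 2.920·0.847059 = 1.227
Σt over all 10·9 pixels = 225577/1275 ≈ 176.9231373
V = pitch²·Σt = 1.4²·225577/1275 = 346.769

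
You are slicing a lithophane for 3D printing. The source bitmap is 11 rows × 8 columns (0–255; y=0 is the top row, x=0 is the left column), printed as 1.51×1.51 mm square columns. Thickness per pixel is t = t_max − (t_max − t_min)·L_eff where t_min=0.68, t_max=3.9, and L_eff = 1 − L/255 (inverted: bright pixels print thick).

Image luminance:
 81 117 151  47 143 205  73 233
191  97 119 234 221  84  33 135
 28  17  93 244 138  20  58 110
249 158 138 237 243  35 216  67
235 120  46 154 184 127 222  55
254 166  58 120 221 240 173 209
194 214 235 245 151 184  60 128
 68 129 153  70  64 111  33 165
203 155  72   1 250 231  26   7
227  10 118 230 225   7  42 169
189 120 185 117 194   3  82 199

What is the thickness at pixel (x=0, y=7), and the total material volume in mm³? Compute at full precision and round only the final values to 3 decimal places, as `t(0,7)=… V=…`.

span = t_max - t_min = 3.9 - 0.68 = 3.220
L(0,7) = 68, L_eff = 1 - 68/255 = 0.733333 (inverted)
t(0,7) = 3.9 - 3.220·0.733333 = 1.539
Σt over all 11·8 pixels = 108217/510 ≈ 212.1901961
V = pitch²·Σt = 1.51²·108217/510 = 483.815

t(0,7)=1.539 V=483.815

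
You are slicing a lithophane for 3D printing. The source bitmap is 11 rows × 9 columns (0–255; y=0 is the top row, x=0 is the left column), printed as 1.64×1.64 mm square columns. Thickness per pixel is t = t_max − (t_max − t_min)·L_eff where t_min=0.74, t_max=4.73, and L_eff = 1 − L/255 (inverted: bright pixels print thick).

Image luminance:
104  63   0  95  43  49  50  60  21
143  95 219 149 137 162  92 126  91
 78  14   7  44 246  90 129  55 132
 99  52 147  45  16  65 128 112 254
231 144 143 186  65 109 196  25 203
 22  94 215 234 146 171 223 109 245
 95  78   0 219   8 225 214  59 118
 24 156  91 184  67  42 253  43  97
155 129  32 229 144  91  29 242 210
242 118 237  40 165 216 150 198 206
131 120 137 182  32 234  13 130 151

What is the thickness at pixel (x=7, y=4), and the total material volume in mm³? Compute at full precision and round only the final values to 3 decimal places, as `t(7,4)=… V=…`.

t(7,4)=1.131 V=706.639

span = t_max - t_min = 4.73 - 0.74 = 3.990
L(7,4) = 25, L_eff = 1 - 25/255 = 0.901961 (inverted)
t(7,4) = 4.73 - 3.990·0.901961 = 1.131
Σt over all 11·9 pixels = 2233207/8500 ≈ 262.7302353
V = pitch²·Σt = 1.64²·2233207/8500 = 706.639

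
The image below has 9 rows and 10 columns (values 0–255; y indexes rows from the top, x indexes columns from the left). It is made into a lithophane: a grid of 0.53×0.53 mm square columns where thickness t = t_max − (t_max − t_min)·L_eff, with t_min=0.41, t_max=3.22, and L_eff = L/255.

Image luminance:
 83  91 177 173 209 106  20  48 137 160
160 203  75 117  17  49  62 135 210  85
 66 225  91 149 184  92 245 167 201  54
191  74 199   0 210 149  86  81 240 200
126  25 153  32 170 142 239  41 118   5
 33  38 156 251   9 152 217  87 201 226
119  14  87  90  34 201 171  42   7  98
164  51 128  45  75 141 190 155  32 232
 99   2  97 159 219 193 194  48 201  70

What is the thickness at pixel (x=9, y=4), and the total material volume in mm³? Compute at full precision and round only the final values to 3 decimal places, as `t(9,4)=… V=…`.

span = t_max - t_min = 3.22 - 0.41 = 2.810
L(9,4) = 5, L_eff = 5/255 = 0.019608
t(9,4) = 3.22 - 2.810·0.019608 = 3.165
Σt over all 9·10 pixels = 42989/255 ≈ 168.5843137
V = pitch²·Σt = 0.53²·42989/255 = 47.355

t(9,4)=3.165 V=47.355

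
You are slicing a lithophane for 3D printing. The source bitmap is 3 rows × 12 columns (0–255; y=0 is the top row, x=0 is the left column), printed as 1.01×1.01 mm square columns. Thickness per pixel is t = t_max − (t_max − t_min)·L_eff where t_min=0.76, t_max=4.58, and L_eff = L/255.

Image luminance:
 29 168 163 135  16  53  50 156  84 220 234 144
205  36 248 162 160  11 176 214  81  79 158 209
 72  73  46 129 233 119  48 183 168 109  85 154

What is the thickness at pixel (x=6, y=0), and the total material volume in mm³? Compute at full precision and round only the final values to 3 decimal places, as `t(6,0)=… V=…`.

span = t_max - t_min = 4.58 - 0.76 = 3.820
L(6,0) = 50, L_eff = 50/255 = 0.196078
t(6,0) = 4.58 - 3.820·0.196078 = 3.831
Σt over all 3·12 pixels = 122171/1275 ≈ 95.8203922
V = pitch²·Σt = 1.01²·122171/1275 = 97.746

t(6,0)=3.831 V=97.746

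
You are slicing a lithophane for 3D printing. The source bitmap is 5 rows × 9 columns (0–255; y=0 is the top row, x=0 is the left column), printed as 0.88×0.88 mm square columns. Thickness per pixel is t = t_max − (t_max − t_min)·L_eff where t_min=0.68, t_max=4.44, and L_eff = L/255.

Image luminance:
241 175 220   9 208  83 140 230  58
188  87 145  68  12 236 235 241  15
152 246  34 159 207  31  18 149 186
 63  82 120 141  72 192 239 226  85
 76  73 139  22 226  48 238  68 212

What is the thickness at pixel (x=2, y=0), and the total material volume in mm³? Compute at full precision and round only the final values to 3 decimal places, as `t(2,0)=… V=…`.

t(2,0)=1.196 V=85.129

span = t_max - t_min = 4.44 - 0.68 = 3.760
L(2,0) = 220, L_eff = 220/255 = 0.862745
t(2,0) = 4.44 - 3.760·0.862745 = 1.196
Σt over all 5·9 pixels = 140159/1275 ≈ 109.9286275
V = pitch²·Σt = 0.88²·140159/1275 = 85.129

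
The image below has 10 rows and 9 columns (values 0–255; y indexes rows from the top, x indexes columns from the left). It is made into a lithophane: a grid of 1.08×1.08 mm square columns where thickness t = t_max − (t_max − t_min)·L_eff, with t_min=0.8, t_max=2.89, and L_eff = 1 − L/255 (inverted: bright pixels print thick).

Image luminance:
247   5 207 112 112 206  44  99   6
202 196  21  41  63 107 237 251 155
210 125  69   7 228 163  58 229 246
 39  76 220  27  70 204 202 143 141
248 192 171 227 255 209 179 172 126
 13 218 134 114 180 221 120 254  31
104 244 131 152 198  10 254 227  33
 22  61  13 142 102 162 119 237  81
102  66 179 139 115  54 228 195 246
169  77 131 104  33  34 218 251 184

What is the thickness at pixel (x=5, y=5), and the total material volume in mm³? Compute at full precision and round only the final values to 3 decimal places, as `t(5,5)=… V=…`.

span = t_max - t_min = 2.89 - 0.8 = 2.090
L(5,5) = 221, L_eff = 1 - 221/255 = 0.133333 (inverted)
t(5,5) = 2.89 - 2.090·0.133333 = 2.611
Σt over all 10·9 pixels = 4479641/25500 ≈ 175.6721961
V = pitch²·Σt = 1.08²·4479641/25500 = 204.904

t(5,5)=2.611 V=204.904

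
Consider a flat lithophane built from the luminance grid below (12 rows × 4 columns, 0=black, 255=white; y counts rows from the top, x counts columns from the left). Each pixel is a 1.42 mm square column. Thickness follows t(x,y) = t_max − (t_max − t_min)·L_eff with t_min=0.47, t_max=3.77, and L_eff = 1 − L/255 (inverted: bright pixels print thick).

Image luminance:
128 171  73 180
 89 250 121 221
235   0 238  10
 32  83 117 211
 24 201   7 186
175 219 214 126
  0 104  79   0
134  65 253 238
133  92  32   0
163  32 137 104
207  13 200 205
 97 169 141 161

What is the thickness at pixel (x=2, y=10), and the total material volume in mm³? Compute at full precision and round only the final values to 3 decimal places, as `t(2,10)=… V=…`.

span = t_max - t_min = 3.77 - 0.47 = 3.300
L(2,10) = 200, L_eff = 1 - 200/255 = 0.215686 (inverted)
t(2,10) = 3.77 - 3.300·0.215686 = 3.058
Σt over all 12·4 pixels = 42973/425 ≈ 101.1129412
V = pitch²·Σt = 1.42²·42973/425 = 203.884

t(2,10)=3.058 V=203.884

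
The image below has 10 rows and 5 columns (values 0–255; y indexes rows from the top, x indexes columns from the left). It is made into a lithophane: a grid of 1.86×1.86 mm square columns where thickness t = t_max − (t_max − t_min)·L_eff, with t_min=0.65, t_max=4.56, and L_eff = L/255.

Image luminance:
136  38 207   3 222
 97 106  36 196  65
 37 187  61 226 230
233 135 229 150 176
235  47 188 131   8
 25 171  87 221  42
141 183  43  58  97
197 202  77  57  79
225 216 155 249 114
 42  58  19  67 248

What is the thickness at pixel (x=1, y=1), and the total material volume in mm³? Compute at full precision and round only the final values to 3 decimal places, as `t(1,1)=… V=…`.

span = t_max - t_min = 4.56 - 0.65 = 3.910
L(1,1) = 106, L_eff = 106/255 = 0.415686
t(1,1) = 4.56 - 3.910·0.415686 = 2.935
Σt over all 10·5 pixels = 48401/375 ≈ 129.0693333
V = pitch²·Σt = 1.86²·48401/375 = 446.528

t(1,1)=2.935 V=446.528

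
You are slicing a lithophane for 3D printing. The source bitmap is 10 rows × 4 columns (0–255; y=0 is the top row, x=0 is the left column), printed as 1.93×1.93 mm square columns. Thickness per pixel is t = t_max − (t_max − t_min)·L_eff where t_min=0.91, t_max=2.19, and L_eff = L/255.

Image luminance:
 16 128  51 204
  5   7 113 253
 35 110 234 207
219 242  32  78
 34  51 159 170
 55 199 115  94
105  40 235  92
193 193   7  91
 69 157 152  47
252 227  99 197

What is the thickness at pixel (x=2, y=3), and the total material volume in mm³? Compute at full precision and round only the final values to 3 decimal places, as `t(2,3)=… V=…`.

t(2,3)=2.029 V=233.431

span = t_max - t_min = 2.19 - 0.91 = 1.280
L(2,3) = 32, L_eff = 32/255 = 0.125490
t(2,3) = 2.19 - 1.280·0.125490 = 2.029
Σt over all 10·4 pixels = 399506/6375 ≈ 62.6676078
V = pitch²·Σt = 1.93²·399506/6375 = 233.431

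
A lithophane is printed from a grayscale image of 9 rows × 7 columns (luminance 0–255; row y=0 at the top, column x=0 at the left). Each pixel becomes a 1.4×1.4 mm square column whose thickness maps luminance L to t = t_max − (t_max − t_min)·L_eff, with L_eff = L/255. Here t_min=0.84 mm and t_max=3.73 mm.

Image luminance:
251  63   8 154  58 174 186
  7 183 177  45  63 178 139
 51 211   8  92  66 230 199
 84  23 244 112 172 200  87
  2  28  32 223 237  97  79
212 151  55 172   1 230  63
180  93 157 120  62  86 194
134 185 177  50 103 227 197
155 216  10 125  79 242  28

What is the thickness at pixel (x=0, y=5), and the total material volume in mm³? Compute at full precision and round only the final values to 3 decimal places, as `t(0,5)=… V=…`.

span = t_max - t_min = 3.73 - 0.84 = 2.890
L(0,5) = 212, L_eff = 212/255 = 0.831373
t(0,5) = 3.73 - 2.890·0.831373 = 1.327
Σt over all 9·7 pixels = 109373/750 ≈ 145.8306667
V = pitch²·Σt = 1.4²·109373/750 = 285.828

t(0,5)=1.327 V=285.828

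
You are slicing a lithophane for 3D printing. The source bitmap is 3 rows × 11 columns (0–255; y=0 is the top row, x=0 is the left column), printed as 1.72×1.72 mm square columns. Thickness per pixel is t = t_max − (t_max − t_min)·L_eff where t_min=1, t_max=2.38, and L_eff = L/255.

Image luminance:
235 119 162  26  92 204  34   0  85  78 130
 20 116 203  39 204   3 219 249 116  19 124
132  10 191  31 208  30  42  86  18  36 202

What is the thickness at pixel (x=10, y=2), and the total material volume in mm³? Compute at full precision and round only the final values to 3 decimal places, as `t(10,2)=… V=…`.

span = t_max - t_min = 2.38 - 1 = 1.380
L(10,2) = 202, L_eff = 202/255 = 0.792157
t(10,2) = 2.38 - 1.380·0.792157 = 1.287
Σt over all 3·11 pixels = 127073/2125 ≈ 59.7990588
V = pitch²·Σt = 1.72²·127073/2125 = 176.910

t(10,2)=1.287 V=176.910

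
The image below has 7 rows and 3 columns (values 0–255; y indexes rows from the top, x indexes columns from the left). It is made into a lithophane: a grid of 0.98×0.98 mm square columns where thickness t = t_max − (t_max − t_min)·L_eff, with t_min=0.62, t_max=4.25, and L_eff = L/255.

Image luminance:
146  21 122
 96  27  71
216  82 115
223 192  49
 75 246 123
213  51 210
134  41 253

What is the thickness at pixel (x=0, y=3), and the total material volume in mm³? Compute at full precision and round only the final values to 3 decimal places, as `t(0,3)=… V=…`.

span = t_max - t_min = 4.25 - 0.62 = 3.630
L(0,3) = 223, L_eff = 223/255 = 0.874510
t(0,3) = 4.25 - 3.630·0.874510 = 1.076
Σt over all 7·3 pixels = 431199/8500 ≈ 50.7292941
V = pitch²·Σt = 0.98²·431199/8500 = 48.720

t(0,3)=1.076 V=48.720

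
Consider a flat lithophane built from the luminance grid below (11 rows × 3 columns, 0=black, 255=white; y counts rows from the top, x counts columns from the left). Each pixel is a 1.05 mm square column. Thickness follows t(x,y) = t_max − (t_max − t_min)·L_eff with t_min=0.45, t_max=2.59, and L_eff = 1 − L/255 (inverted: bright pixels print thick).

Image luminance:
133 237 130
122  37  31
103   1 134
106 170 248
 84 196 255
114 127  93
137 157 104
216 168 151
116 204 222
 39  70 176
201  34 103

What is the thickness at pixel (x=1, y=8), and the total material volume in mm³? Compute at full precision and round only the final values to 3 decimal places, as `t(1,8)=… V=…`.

t(1,8)=2.162 V=57.258

span = t_max - t_min = 2.59 - 0.45 = 2.140
L(1,8) = 204, L_eff = 1 - 204/255 = 0.200000 (inverted)
t(1,8) = 2.59 - 2.140·0.200000 = 2.162
Σt over all 11·3 pixels = 441447/8500 ≈ 51.9349412
V = pitch²·Σt = 1.05²·441447/8500 = 57.258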